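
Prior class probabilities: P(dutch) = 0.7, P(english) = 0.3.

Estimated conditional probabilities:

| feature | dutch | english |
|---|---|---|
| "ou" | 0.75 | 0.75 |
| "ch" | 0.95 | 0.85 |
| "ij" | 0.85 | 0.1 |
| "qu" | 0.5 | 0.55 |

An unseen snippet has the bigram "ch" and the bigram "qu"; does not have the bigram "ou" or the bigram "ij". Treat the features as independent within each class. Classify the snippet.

dutch: 0.7 × (1−0.75) × 0.95 × (1−0.85) × 0.5 = 0.01246875
english: 0.3 × (1−0.75) × 0.85 × (1−0.1) × 0.55 = 0.03155625
Highest score → english.

english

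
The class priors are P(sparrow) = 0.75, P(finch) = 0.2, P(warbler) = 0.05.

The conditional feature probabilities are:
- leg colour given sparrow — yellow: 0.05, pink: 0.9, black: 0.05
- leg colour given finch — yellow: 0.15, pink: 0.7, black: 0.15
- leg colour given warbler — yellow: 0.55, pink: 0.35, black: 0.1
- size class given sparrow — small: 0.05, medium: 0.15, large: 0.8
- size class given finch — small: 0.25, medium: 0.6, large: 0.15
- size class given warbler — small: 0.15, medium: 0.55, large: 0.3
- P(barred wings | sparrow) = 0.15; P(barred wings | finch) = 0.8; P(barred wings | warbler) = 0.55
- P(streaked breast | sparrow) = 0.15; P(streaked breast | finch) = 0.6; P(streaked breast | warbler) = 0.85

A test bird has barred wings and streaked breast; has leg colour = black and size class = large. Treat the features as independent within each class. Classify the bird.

sparrow: 0.75 × 0.05 × 0.8 × 0.15 × 0.15 = 0.000675
finch: 0.2 × 0.15 × 0.15 × 0.8 × 0.6 = 0.00216
warbler: 0.05 × 0.1 × 0.3 × 0.55 × 0.85 = 0.00070125
Highest score → finch.

finch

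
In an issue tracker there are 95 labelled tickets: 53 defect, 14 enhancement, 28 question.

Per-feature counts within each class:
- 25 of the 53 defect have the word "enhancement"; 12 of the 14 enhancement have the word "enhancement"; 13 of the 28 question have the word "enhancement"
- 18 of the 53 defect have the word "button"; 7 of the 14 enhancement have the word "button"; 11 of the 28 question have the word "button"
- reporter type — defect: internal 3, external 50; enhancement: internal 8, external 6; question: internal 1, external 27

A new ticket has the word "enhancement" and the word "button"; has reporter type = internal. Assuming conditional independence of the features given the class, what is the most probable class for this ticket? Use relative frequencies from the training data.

enhancement

defect: (53/95) × (25/53) × (18/53) × (3/53) ≈ 0.00505893
enhancement: (14/95) × (12/14) × (7/14) × (8/14) ≈ 0.0360902
question: (28/95) × (13/28) × (11/28) × (1/28) ≈ 0.00191998
Highest score → enhancement.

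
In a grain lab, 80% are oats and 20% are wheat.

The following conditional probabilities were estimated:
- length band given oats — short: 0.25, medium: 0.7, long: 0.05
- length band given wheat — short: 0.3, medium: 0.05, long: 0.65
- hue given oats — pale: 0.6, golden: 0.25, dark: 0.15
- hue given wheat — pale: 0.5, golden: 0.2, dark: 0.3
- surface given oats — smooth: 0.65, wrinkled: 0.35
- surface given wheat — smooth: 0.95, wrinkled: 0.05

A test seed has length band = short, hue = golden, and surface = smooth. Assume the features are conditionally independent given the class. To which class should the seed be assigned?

oats

oats: 0.8 × 0.25 × 0.25 × 0.65 = 0.0325
wheat: 0.2 × 0.3 × 0.2 × 0.95 = 0.0114
Highest score → oats.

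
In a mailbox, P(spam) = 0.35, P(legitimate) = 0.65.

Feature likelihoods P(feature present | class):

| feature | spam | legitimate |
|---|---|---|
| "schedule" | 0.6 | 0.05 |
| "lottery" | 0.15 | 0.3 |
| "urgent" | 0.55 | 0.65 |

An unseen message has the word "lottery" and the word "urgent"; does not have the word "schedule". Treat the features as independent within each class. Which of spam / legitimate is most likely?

legitimate

spam: 0.35 × (1−0.6) × 0.15 × 0.55 = 0.01155
legitimate: 0.65 × (1−0.05) × 0.3 × 0.65 = 0.1204125
Highest score → legitimate.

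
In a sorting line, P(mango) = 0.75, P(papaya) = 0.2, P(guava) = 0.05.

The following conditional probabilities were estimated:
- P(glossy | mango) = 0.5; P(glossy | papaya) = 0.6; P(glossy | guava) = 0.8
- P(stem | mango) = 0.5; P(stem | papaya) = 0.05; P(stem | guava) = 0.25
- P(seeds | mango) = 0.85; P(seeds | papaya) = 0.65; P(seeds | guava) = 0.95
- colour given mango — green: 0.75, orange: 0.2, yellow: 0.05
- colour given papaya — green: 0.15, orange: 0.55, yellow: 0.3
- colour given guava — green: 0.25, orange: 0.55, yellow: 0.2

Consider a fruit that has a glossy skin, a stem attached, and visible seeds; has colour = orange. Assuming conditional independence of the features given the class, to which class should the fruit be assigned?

mango: 0.75 × 0.5 × 0.5 × 0.85 × 0.2 = 0.031875
papaya: 0.2 × 0.6 × 0.05 × 0.65 × 0.55 = 0.002145
guava: 0.05 × 0.8 × 0.25 × 0.95 × 0.55 = 0.005225
Highest score → mango.

mango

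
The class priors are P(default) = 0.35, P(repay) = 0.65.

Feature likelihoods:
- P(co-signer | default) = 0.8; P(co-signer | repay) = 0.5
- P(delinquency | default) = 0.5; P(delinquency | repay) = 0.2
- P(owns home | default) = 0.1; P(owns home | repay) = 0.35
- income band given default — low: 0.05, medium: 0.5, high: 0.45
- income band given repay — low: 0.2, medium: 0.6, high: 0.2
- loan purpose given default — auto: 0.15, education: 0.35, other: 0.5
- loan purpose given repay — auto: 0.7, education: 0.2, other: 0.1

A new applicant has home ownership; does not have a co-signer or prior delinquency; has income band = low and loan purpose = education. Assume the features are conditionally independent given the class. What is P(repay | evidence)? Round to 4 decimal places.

0.9835

default: 0.35 × (1−0.8) × (1−0.5) × 0.1 × 0.05 × 0.35 = 0.00006125
repay: 0.65 × (1−0.5) × (1−0.2) × 0.35 × 0.2 × 0.2 = 0.00364
P(repay | x) = 0.00364 / 0.00370125 ≈ 0.9835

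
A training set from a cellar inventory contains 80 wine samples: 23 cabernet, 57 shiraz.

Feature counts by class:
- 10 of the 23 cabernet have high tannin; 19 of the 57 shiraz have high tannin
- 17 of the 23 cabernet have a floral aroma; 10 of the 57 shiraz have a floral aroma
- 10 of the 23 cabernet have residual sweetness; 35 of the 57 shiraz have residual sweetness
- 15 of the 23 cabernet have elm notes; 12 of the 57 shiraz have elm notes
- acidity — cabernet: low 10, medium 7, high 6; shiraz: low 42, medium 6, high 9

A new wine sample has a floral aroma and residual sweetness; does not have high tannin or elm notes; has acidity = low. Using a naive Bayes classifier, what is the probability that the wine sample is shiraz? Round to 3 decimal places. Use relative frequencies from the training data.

0.790

cabernet: (23/80) × (13/23) × (17/23) × (10/23) × (8/23) × (10/23) ≈ 0.00789734
shiraz: (57/80) × (38/57) × (10/57) × (35/57) × (45/57) × (42/57) ≈ 0.0297662
P(shiraz | x) = 0.0297662 / 0.03766354 ≈ 0.790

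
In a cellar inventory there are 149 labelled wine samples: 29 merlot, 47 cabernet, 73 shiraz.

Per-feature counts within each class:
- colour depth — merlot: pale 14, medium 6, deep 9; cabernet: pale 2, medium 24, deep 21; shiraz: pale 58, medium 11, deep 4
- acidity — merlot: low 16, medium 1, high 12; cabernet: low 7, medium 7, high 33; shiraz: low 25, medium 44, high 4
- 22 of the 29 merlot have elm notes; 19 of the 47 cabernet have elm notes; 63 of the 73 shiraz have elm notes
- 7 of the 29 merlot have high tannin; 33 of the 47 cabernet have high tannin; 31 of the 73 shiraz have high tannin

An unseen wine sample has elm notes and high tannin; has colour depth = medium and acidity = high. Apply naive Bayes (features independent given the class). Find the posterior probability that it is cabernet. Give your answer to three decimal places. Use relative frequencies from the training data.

merlot: (29/149) × (6/29) × (12/29) × (22/29) × (7/29) ≈ 0.00305122
cabernet: (47/149) × (24/47) × (33/47) × (19/47) × (33/47) ≈ 0.0321006
shiraz: (73/149) × (11/73) × (4/73) × (63/73) × (31/73) ≈ 0.00148252
P(cabernet | x) = 0.0321006 / 0.03663434 ≈ 0.876

0.876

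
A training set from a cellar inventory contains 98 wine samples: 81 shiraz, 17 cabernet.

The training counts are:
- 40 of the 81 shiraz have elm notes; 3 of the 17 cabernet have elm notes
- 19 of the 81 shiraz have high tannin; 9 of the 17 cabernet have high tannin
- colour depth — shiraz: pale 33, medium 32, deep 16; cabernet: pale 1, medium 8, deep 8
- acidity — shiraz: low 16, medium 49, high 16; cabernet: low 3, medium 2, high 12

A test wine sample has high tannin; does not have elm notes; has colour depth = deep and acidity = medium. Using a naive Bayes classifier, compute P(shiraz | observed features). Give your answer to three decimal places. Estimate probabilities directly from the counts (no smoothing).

0.737

shiraz: (81/98) × (41/81) × (19/81) × (16/81) × (49/81) ≈ 0.0117266
cabernet: (17/98) × (14/17) × (9/17) × (8/17) × (2/17) ≈ 0.00418714
P(shiraz | x) = 0.0117266 / 0.01591374 ≈ 0.737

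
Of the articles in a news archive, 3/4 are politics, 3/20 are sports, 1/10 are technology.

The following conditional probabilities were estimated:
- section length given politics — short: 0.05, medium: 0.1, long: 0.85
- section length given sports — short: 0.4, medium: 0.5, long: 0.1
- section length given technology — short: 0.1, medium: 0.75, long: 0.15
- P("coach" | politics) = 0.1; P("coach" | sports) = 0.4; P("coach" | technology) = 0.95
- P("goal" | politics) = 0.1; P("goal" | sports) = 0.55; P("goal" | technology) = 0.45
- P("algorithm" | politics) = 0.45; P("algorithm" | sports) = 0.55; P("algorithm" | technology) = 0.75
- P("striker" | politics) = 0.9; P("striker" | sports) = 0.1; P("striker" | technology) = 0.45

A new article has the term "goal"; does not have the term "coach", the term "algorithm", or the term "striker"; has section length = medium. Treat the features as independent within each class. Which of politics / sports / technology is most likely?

politics: 0.75 × 0.1 × (1−0.1) × 0.1 × (1−0.45) × (1−0.9) = 0.00037125
sports: 0.15 × 0.5 × (1−0.4) × 0.55 × (1−0.55) × (1−0.1) = 0.01002375
technology: 0.1 × 0.75 × (1−0.95) × 0.45 × (1−0.75) × (1−0.45) = 0.00023203125
Highest score → sports.

sports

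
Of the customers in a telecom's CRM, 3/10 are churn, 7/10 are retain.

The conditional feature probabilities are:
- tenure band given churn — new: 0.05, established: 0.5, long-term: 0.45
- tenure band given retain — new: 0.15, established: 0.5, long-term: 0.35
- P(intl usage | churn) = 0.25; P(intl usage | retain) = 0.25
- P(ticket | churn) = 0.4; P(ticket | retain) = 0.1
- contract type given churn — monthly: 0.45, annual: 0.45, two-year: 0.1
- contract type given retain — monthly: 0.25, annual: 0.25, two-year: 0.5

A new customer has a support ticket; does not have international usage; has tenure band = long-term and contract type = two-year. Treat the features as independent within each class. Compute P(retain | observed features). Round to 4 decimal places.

0.6941

churn: 0.3 × 0.45 × (1−0.25) × 0.4 × 0.1 = 0.00405
retain: 0.7 × 0.35 × (1−0.25) × 0.1 × 0.5 = 0.0091875
P(retain | x) = 0.0091875 / 0.0132375 ≈ 0.6941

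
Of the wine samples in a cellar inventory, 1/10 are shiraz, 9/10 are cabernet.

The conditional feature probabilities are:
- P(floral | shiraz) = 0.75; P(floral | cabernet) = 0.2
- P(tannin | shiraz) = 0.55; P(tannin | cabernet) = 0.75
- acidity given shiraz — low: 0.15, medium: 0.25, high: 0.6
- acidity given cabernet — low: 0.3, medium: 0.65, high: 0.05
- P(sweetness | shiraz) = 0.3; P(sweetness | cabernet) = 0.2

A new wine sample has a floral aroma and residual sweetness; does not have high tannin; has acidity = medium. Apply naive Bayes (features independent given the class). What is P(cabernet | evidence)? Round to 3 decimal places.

0.698

shiraz: 0.1 × 0.75 × (1−0.55) × 0.25 × 0.3 = 0.00253125
cabernet: 0.9 × 0.2 × (1−0.75) × 0.65 × 0.2 = 0.00585
P(cabernet | x) = 0.00585 / 0.00838125 ≈ 0.698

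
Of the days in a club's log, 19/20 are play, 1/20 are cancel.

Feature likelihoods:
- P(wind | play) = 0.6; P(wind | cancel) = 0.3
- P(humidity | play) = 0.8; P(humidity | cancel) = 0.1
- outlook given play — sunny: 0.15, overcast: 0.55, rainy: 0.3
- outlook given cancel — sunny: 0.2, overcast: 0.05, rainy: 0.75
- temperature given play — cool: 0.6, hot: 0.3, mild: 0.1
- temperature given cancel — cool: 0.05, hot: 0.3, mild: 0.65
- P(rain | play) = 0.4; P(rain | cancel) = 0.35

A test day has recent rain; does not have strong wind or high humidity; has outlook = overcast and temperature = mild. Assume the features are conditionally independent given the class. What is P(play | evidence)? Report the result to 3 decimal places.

play: 0.95 × (1−0.6) × (1−0.8) × 0.55 × 0.1 × 0.4 = 0.001672
cancel: 0.05 × (1−0.3) × (1−0.1) × 0.05 × 0.65 × 0.35 = 0.0003583125
P(play | x) = 0.001672 / 0.0020303125 ≈ 0.824

0.824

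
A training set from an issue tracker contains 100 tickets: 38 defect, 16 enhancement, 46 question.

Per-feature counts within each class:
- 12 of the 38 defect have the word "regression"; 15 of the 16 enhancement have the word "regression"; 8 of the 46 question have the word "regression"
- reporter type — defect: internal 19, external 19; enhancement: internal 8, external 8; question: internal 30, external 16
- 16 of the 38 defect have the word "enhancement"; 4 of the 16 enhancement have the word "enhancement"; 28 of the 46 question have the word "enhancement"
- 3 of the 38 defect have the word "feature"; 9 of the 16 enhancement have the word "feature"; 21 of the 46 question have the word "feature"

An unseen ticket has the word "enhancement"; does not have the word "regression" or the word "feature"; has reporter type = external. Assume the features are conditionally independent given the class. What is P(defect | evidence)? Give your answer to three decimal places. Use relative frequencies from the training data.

defect: (38/100) × (26/38) × (19/38) × (16/38) × (35/38) ≈ 0.0504155
enhancement: (16/100) × (1/16) × (8/16) × (4/16) × (7/16) = 0.000546875
question: (46/100) × (38/46) × (16/46) × (28/46) × (25/46) ≈ 0.0437248
P(defect | x) = 0.0504155 / 0.094687175 ≈ 0.532

0.532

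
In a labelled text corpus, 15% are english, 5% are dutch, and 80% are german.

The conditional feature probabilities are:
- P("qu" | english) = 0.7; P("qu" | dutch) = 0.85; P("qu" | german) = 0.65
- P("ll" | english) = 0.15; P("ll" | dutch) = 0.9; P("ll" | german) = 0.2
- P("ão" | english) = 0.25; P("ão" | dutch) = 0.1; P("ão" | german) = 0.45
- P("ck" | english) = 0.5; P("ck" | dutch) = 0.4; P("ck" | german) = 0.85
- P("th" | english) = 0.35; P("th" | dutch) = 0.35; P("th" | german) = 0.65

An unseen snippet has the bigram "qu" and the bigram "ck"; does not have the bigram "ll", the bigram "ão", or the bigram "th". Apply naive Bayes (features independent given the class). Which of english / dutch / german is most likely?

english: 0.15 × 0.7 × (1−0.15) × (1−0.25) × 0.5 × (1−0.35) = 0.0217546875
dutch: 0.05 × 0.85 × (1−0.9) × (1−0.1) × 0.4 × (1−0.35) = 0.0009945
german: 0.8 × 0.65 × (1−0.2) × (1−0.45) × 0.85 × (1−0.65) = 0.068068
Highest score → german.

german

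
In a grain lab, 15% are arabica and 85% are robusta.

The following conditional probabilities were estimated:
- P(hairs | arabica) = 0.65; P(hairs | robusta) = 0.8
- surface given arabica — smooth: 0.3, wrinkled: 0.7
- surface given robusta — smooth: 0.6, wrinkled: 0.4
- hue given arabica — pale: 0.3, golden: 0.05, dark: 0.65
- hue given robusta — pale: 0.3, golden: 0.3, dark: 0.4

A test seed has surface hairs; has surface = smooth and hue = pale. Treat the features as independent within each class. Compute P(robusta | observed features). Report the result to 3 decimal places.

0.933

arabica: 0.15 × 0.65 × 0.3 × 0.3 = 0.008775
robusta: 0.85 × 0.8 × 0.6 × 0.3 = 0.1224
P(robusta | x) = 0.1224 / 0.131175 ≈ 0.933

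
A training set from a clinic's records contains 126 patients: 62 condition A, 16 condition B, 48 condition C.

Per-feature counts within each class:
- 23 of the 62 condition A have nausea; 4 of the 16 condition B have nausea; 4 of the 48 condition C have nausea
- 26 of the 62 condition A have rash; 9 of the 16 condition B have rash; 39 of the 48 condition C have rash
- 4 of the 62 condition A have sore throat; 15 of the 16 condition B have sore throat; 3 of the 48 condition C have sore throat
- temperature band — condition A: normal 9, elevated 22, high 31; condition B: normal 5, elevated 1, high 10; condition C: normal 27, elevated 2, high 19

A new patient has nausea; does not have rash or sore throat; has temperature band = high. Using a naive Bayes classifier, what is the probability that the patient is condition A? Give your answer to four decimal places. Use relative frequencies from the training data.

condition A: (62/126) × (23/62) × (36/62) × (58/62) × (31/62) ≈ 0.0495763
condition B: (16/126) × (4/16) × (7/16) × (1/16) × (10/16) ≈ 0.000542535
condition C: (48/126) × (4/48) × (9/48) × (45/48) × (19/48) ≈ 0.00220889
P(condition A | x) = 0.0495763 / 0.052327725 ≈ 0.9474

0.9474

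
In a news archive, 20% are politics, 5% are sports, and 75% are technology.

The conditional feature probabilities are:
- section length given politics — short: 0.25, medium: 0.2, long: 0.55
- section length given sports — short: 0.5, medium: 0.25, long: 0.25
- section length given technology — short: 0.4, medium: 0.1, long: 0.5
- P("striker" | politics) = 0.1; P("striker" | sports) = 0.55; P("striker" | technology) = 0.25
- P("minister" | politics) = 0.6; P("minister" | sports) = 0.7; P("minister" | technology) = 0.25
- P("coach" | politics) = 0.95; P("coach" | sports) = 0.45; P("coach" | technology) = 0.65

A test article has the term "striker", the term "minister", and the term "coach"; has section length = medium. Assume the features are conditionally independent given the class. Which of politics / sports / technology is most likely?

politics: 0.2 × 0.2 × 0.1 × 0.6 × 0.95 = 0.00228
sports: 0.05 × 0.25 × 0.55 × 0.7 × 0.45 = 0.002165625
technology: 0.75 × 0.1 × 0.25 × 0.25 × 0.65 = 0.003046875
Highest score → technology.

technology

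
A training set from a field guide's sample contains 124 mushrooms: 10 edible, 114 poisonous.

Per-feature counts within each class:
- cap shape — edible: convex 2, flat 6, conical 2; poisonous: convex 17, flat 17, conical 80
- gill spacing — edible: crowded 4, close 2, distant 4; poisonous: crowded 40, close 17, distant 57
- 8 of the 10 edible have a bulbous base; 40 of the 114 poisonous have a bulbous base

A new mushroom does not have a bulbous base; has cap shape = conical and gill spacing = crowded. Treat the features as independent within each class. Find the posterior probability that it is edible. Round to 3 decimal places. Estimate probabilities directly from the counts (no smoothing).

0.009

edible: (10/124) × (2/10) × (4/10) × (2/10) ≈ 0.00129032
poisonous: (114/124) × (80/114) × (40/114) × (74/114) ≈ 0.146943
P(edible | x) = 0.00129032 / 0.14823332 ≈ 0.009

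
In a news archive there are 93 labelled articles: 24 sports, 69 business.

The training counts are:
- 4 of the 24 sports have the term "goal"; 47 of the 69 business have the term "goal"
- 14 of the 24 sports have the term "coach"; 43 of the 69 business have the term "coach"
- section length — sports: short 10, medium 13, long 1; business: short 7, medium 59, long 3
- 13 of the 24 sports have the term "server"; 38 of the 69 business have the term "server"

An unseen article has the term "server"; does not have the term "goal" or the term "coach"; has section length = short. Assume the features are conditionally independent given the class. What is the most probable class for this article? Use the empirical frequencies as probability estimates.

sports

sports: (24/93) × (20/24) × (10/24) × (10/24) × (13/24) ≈ 0.0202235
business: (69/93) × (22/69) × (26/69) × (7/69) × (38/69) ≈ 0.00498021
Highest score → sports.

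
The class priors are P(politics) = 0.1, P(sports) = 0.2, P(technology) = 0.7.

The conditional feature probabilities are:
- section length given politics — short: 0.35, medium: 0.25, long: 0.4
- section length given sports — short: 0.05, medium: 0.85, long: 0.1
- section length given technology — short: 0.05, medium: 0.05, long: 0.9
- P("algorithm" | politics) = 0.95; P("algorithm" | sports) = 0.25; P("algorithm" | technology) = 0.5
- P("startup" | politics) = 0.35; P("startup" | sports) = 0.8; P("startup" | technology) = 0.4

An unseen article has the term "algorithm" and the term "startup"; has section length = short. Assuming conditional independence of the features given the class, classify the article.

politics: 0.1 × 0.35 × 0.95 × 0.35 = 0.0116375
sports: 0.2 × 0.05 × 0.25 × 0.8 = 0.002
technology: 0.7 × 0.05 × 0.5 × 0.4 = 0.007
Highest score → politics.

politics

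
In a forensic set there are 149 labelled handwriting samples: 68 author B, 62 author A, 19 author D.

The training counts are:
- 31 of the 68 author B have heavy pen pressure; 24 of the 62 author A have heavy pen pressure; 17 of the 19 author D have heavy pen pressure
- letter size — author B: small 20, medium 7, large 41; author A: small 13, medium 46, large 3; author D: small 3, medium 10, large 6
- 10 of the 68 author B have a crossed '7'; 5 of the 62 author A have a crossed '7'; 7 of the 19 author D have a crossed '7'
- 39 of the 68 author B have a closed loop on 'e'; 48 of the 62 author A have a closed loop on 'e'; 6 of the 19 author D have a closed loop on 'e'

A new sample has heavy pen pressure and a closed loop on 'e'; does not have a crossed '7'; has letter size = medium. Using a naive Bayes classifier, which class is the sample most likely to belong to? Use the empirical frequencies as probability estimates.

author B: (68/149) × (31/68) × (7/68) × (58/68) × (39/68) ≈ 0.0104771
author A: (62/149) × (24/62) × (46/62) × (57/62) × (48/62) ≈ 0.0850597
author D: (19/149) × (17/19) × (10/19) × (12/19) × (6/19) ≈ 0.0119766
Highest score → author A.

author A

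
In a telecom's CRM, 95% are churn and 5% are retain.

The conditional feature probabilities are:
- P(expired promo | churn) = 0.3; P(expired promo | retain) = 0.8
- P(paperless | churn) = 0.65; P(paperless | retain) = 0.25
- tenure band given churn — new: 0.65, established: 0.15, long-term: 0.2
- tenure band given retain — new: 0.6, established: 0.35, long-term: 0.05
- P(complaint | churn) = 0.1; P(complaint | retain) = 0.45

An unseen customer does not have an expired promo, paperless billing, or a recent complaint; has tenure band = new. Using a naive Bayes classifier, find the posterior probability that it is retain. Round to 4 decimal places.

0.0179

churn: 0.95 × (1−0.3) × (1−0.65) × 0.65 × (1−0.1) = 0.13615875
retain: 0.05 × (1−0.8) × (1−0.25) × 0.6 × (1−0.45) = 0.002475
P(retain | x) = 0.002475 / 0.13863375 ≈ 0.0179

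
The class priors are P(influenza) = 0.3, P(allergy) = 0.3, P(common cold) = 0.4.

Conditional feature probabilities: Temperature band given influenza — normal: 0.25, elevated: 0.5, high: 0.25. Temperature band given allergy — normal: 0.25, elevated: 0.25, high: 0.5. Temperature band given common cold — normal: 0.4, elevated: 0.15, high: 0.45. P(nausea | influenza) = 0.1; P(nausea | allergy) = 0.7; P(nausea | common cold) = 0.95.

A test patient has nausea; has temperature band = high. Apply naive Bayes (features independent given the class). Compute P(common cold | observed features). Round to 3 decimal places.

influenza: 0.3 × 0.25 × 0.1 = 0.0075
allergy: 0.3 × 0.5 × 0.7 = 0.105
common cold: 0.4 × 0.45 × 0.95 = 0.171
P(common cold | x) = 0.171 / 0.2835 ≈ 0.603

0.603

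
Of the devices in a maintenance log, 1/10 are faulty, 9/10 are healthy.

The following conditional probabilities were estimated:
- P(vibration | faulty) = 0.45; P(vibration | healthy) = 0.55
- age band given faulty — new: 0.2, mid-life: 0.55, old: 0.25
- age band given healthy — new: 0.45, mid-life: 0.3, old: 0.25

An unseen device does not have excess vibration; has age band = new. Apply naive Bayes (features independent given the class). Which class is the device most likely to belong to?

healthy

faulty: 0.1 × (1−0.45) × 0.2 = 0.011
healthy: 0.9 × (1−0.55) × 0.45 = 0.18225
Highest score → healthy.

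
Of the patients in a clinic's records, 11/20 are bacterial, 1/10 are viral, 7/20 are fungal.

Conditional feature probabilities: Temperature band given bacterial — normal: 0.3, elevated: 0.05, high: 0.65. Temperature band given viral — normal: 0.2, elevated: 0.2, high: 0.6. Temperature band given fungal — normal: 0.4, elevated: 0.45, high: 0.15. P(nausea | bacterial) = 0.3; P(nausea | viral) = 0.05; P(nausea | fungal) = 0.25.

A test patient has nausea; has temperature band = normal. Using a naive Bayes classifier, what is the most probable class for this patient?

bacterial

bacterial: 0.55 × 0.3 × 0.3 = 0.0495
viral: 0.1 × 0.2 × 0.05 = 0.001
fungal: 0.35 × 0.4 × 0.25 = 0.035
Highest score → bacterial.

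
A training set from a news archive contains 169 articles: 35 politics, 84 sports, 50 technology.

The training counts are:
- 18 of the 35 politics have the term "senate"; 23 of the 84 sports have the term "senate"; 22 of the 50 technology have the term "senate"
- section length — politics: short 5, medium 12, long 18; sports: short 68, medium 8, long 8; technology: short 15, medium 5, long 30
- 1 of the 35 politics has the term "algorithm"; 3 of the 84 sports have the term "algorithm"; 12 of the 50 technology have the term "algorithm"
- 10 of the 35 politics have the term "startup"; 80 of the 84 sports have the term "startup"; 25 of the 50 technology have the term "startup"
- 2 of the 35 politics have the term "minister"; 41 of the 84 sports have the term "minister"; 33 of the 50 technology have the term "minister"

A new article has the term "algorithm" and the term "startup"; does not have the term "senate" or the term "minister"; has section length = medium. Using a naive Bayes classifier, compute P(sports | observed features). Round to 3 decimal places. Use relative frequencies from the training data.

0.389

politics: (35/169) × (17/35) × (12/35) × (1/35) × (10/35) × (33/35) ≈ 0.000265452
sports: (84/169) × (61/84) × (8/84) × (3/84) × (80/84) × (43/84) ≈ 0.000598543
technology: (50/169) × (28/50) × (5/50) × (12/50) × (25/50) × (17/50) ≈ 0.000675976
P(sports | x) = 0.000598543 / 0.001539971 ≈ 0.389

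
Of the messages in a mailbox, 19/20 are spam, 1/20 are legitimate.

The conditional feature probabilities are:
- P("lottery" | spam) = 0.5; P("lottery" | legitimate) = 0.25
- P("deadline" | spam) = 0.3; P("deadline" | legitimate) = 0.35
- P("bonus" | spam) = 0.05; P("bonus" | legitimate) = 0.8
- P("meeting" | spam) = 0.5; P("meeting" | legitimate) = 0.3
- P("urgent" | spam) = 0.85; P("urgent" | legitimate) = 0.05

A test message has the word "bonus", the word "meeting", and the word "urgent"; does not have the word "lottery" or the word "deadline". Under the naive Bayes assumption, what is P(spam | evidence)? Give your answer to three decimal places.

spam: 0.95 × (1−0.5) × (1−0.3) × 0.05 × 0.5 × 0.85 = 0.007065625
legitimate: 0.05 × (1−0.25) × (1−0.35) × 0.8 × 0.3 × 0.05 = 0.0002925
P(spam | x) = 0.007065625 / 0.007358125 ≈ 0.960

0.960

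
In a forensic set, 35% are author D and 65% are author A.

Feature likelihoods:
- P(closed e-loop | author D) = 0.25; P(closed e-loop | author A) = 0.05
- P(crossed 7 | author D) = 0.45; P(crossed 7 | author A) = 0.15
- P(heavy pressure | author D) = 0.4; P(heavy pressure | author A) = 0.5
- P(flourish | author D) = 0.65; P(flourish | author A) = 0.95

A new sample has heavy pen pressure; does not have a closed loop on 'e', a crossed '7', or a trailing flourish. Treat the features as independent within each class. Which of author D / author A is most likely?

author D: 0.35 × (1−0.25) × (1−0.45) × 0.4 × (1−0.65) = 0.0202125
author A: 0.65 × (1−0.05) × (1−0.15) × 0.5 × (1−0.95) = 0.013121875
Highest score → author D.

author D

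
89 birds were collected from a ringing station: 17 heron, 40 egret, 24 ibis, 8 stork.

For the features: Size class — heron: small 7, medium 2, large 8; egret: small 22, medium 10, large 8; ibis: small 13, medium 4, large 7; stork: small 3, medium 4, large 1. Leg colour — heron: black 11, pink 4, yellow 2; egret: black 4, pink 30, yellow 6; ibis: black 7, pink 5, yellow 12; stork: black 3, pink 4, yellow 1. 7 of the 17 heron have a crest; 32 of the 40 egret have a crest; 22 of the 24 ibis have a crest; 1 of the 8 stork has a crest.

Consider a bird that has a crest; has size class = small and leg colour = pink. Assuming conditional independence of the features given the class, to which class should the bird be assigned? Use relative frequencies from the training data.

egret

heron: (17/89) × (7/17) × (4/17) × (7/17) ≈ 0.00762023
egret: (40/89) × (22/40) × (30/40) × (32/40) ≈ 0.148315
ibis: (24/89) × (13/24) × (5/24) × (22/24) ≈ 0.0278948
stork: (8/89) × (3/8) × (4/8) × (1/8) ≈ 0.00210674
Highest score → egret.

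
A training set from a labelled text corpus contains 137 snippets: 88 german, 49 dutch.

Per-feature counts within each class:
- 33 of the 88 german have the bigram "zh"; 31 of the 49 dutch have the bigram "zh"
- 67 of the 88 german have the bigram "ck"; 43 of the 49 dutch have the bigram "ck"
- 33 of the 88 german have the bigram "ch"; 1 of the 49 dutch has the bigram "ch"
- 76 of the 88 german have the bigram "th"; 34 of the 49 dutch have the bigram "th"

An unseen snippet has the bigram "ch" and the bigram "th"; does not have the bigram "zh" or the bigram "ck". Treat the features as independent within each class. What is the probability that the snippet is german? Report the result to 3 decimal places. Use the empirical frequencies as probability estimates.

german: (88/137) × (55/88) × (21/88) × (33/88) × (76/88) ≈ 0.0310271
dutch: (49/137) × (18/49) × (6/49) × (1/49) × (34/49) ≈ 0.000227821
P(german | x) = 0.0310271 / 0.031254921 ≈ 0.993

0.993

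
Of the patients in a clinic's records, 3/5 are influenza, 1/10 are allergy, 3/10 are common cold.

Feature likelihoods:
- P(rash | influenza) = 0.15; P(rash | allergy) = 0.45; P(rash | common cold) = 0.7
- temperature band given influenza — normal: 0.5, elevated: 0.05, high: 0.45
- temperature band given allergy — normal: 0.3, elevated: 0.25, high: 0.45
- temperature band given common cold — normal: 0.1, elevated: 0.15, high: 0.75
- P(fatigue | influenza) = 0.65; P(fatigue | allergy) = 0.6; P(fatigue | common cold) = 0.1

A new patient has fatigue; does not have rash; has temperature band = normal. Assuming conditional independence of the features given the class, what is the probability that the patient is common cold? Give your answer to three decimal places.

0.005

influenza: 0.6 × (1−0.15) × 0.5 × 0.65 = 0.16575
allergy: 0.1 × (1−0.45) × 0.3 × 0.6 = 0.0099
common cold: 0.3 × (1−0.7) × 0.1 × 0.1 = 0.0009
P(common cold | x) = 0.0009 / 0.17655 ≈ 0.005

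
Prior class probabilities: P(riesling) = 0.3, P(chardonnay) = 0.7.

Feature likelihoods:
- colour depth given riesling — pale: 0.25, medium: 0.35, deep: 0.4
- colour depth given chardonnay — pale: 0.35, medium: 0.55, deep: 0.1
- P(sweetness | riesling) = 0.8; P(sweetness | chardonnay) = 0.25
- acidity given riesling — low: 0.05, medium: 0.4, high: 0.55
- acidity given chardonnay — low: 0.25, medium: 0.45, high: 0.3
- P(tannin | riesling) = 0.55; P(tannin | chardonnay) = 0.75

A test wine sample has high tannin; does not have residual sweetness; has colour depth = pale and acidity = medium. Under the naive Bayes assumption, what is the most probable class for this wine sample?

chardonnay

riesling: 0.3 × 0.25 × (1−0.8) × 0.4 × 0.55 = 0.0033
chardonnay: 0.7 × 0.35 × (1−0.25) × 0.45 × 0.75 = 0.062015625
Highest score → chardonnay.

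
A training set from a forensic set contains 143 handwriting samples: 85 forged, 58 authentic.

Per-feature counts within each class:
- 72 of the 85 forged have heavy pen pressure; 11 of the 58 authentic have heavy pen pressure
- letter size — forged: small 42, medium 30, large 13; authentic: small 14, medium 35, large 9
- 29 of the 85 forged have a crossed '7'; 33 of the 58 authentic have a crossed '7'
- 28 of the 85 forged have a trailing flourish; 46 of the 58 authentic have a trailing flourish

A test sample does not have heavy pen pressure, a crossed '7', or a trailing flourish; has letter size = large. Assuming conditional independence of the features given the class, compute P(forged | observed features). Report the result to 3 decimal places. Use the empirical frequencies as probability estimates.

0.575

forged: (85/143) × (13/85) × (13/85) × (56/85) × (57/85) ≈ 0.00614266
authentic: (58/143) × (47/58) × (9/58) × (25/58) × (12/58) ≈ 0.00454822
P(forged | x) = 0.00614266 / 0.01069088 ≈ 0.575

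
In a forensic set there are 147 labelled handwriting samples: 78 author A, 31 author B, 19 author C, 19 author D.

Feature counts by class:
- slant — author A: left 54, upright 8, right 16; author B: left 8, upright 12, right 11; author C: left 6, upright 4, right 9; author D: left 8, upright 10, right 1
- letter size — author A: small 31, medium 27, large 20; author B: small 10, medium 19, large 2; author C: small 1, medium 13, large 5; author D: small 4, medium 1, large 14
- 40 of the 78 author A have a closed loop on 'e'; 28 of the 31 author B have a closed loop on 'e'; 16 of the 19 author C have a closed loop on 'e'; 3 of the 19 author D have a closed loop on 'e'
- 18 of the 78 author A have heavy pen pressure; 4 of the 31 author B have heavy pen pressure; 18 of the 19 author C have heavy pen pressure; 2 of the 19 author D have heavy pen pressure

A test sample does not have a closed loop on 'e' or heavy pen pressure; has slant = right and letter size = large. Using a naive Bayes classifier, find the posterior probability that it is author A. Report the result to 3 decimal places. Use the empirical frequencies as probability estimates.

author A: (78/147) × (16/78) × (20/78) × (38/78) × (60/78) ≈ 0.0104588
author B: (31/147) × (11/31) × (2/31) × (3/31) × (27/31) ≈ 0.000406916
author C: (19/147) × (9/19) × (5/19) × (3/19) × (1/19) ≈ 0.000133892
author D: (19/147) × (1/19) × (14/19) × (16/19) × (17/19) ≈ 0.00377675
P(author A | x) = 0.0104588 / 0.014776358 ≈ 0.708

0.708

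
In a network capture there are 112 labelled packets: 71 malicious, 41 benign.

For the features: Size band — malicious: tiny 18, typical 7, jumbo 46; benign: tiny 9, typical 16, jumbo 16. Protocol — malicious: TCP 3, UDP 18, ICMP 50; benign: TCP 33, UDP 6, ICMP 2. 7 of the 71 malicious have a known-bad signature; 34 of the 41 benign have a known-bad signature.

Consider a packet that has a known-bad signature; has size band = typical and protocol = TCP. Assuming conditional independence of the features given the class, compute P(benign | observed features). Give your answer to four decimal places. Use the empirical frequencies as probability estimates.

malicious: (71/112) × (7/71) × (3/71) × (7/71) ≈ 0.000260365
benign: (41/112) × (16/41) × (33/41) × (34/41) ≈ 0.0953514
P(benign | x) = 0.0953514 / 0.095611765 ≈ 0.9973

0.9973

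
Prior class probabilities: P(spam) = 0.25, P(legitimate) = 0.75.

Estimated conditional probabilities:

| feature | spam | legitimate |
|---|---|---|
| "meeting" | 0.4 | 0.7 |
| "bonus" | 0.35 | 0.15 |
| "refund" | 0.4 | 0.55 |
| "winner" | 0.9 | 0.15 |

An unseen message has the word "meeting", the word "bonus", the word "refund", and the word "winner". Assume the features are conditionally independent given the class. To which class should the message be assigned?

spam

spam: 0.25 × 0.4 × 0.35 × 0.4 × 0.9 = 0.0126
legitimate: 0.75 × 0.7 × 0.15 × 0.55 × 0.15 = 0.006496875
Highest score → spam.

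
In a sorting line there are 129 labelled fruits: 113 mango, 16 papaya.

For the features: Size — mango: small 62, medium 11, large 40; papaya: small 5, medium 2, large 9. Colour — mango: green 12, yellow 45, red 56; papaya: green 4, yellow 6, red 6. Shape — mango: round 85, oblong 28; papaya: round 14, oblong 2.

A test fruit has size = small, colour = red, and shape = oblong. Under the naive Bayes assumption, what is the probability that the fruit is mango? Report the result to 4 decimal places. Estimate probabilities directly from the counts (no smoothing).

0.9701

mango: (113/129) × (62/113) × (56/113) × (28/113) ≈ 0.0590189
papaya: (16/129) × (5/16) × (6/16) × (2/16) ≈ 0.00181686
P(mango | x) = 0.0590189 / 0.06083576 ≈ 0.9701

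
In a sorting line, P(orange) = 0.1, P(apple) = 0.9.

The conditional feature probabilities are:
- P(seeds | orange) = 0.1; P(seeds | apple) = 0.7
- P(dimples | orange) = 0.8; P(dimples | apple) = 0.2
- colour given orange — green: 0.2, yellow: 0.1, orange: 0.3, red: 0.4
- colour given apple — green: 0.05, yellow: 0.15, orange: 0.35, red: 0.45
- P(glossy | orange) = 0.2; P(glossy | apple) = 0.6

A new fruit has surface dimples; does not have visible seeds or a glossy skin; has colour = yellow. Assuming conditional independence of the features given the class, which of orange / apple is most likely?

orange: 0.1 × (1−0.1) × 0.8 × 0.1 × (1−0.2) = 0.00576
apple: 0.9 × (1−0.7) × 0.2 × 0.15 × (1−0.6) = 0.00324
Highest score → orange.

orange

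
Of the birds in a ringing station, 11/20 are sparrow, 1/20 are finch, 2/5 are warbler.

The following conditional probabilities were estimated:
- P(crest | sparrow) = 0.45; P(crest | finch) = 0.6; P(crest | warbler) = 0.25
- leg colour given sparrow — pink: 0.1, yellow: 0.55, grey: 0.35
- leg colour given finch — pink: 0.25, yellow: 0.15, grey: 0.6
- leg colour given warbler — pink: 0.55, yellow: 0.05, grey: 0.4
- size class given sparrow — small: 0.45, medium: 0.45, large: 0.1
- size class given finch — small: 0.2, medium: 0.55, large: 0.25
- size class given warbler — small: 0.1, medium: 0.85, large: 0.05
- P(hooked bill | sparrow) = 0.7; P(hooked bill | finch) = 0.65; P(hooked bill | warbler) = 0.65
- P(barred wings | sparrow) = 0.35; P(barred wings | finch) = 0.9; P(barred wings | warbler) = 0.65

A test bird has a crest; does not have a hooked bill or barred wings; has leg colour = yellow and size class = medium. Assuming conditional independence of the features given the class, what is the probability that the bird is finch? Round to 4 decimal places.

0.0069

sparrow: 0.55 × 0.45 × 0.55 × 0.45 × (1−0.7) × (1−0.35) = 0.01194496875
finch: 0.05 × 0.6 × 0.15 × 0.55 × (1−0.65) × (1−0.9) = 0.000086625
warbler: 0.4 × 0.25 × 0.05 × 0.85 × (1−0.65) × (1−0.65) = 0.000520625
P(finch | x) = 0.000086625 / 0.01255221875 ≈ 0.0069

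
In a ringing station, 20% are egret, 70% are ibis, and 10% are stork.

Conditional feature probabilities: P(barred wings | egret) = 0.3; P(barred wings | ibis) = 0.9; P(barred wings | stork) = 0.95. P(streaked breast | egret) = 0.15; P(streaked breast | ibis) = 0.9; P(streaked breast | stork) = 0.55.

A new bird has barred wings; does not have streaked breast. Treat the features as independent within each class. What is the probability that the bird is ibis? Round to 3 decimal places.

0.402

egret: 0.2 × 0.3 × (1−0.15) = 0.051
ibis: 0.7 × 0.9 × (1−0.9) = 0.063
stork: 0.1 × 0.95 × (1−0.55) = 0.04275
P(ibis | x) = 0.063 / 0.15675 ≈ 0.402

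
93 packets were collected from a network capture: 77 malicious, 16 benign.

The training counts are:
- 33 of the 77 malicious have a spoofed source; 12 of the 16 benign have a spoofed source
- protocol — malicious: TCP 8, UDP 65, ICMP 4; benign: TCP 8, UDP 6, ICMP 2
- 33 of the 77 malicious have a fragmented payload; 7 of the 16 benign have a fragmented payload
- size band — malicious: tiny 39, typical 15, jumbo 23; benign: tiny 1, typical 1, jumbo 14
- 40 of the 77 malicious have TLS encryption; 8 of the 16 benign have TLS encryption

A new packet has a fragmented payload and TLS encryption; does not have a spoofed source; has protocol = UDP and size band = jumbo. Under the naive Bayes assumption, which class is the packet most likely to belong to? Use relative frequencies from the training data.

malicious

malicious: (77/93) × (44/77) × (65/77) × (33/77) × (23/77) × (40/77) ≈ 0.0265596
benign: (16/93) × (4/16) × (6/16) × (7/16) × (14/16) × (8/16) ≈ 0.0030872
Highest score → malicious.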